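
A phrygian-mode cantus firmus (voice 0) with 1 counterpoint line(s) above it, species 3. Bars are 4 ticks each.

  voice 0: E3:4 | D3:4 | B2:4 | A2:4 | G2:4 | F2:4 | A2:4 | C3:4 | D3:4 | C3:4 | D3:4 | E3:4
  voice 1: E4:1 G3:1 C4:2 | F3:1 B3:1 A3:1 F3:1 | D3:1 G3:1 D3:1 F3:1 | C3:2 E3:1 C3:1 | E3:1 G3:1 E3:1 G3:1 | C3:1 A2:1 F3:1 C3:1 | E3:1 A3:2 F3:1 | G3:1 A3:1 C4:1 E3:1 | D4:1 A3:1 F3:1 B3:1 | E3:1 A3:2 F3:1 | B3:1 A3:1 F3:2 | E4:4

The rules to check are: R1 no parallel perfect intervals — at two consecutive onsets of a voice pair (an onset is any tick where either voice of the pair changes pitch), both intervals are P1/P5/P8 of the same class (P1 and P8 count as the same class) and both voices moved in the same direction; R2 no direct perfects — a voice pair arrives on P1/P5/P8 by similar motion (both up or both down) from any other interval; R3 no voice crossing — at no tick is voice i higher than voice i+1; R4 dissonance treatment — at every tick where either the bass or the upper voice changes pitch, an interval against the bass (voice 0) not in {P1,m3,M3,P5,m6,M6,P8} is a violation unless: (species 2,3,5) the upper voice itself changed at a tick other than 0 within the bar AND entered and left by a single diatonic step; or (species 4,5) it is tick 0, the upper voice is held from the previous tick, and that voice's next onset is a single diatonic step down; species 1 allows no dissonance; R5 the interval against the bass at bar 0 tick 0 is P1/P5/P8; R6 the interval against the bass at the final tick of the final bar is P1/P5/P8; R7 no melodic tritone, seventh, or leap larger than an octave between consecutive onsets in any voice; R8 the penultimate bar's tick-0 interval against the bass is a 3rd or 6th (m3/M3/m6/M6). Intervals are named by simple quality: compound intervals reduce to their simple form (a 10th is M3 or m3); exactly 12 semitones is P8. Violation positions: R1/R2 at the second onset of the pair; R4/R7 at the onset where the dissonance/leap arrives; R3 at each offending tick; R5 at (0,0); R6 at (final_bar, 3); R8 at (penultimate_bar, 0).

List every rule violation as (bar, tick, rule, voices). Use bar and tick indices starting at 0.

bar 0: v0=E3 v1=E4 downbeat P8
bar 1: v0=D3 v1=F3 downbeat m3
bar 2: v0=B2 v1=D3 downbeat m3
bar 3: v0=A2 v1=C3 downbeat m3
bar 4: v0=G2 v1=E3 downbeat M6
bar 5: v0=F2 v1=C3 downbeat P5
bar 6: v0=A2 v1=E3 downbeat P5
bar 7: v0=C3 v1=G3 downbeat P5
bar 8: v0=D3 v1=D4 downbeat P8
bar 9: v0=C3 v1=E3 downbeat M3
bar 10: v0=D3 v1=B3 downbeat M6
bar 11: v0=E3 v1=E4 downbeat P8
  -> R7 @ bar 1 tick 1 v(1,): F3->B3 leap 6st
  -> R4 @ bar 2 tick 3 v(0, 1): B2/F3 TT untreated
  -> R2 @ bar 5 tick 0 v(0, 1): G2/G3 P8 -> F2/C3 P5 similar
  -> R1 @ bar 6 tick 0 v(0, 1): F2/C3 P5 -> A2/E3 P5 similar
  -> R2 @ bar 7 tick 0 v(0, 1): A2/F3 m6 -> C3/G3 P5 similar
  -> R2 @ bar 8 tick 0 v(0, 1): C3/E3 M3 -> D3/D4 P8 similar
  -> R7 @ bar 8 tick 0 v(1,): E3->D4 leap 10st
  -> R7 @ bar 8 tick 3 v(1,): F3->B3 leap 6st
  -> R4 @ bar 9 tick 3 v(0, 1): C3/F3 P4 untreated
  -> R7 @ bar 10 tick 0 v(1,): F3->B3 leap 6st
  -> R2 @ bar 11 tick 0 v(0, 1): D3/F3 m3 -> E3/E4 P8 similar
  -> R7 @ bar 11 tick 0 v(1,): F3->E4 leap 11st

(1, 1, R7, (1,))
(2, 3, R4, (0, 1))
(5, 0, R2, (0, 1))
(6, 0, R1, (0, 1))
(7, 0, R2, (0, 1))
(8, 0, R2, (0, 1))
(8, 0, R7, (1,))
(8, 3, R7, (1,))
(9, 3, R4, (0, 1))
(10, 0, R7, (1,))
(11, 0, R2, (0, 1))
(11, 0, R7, (1,))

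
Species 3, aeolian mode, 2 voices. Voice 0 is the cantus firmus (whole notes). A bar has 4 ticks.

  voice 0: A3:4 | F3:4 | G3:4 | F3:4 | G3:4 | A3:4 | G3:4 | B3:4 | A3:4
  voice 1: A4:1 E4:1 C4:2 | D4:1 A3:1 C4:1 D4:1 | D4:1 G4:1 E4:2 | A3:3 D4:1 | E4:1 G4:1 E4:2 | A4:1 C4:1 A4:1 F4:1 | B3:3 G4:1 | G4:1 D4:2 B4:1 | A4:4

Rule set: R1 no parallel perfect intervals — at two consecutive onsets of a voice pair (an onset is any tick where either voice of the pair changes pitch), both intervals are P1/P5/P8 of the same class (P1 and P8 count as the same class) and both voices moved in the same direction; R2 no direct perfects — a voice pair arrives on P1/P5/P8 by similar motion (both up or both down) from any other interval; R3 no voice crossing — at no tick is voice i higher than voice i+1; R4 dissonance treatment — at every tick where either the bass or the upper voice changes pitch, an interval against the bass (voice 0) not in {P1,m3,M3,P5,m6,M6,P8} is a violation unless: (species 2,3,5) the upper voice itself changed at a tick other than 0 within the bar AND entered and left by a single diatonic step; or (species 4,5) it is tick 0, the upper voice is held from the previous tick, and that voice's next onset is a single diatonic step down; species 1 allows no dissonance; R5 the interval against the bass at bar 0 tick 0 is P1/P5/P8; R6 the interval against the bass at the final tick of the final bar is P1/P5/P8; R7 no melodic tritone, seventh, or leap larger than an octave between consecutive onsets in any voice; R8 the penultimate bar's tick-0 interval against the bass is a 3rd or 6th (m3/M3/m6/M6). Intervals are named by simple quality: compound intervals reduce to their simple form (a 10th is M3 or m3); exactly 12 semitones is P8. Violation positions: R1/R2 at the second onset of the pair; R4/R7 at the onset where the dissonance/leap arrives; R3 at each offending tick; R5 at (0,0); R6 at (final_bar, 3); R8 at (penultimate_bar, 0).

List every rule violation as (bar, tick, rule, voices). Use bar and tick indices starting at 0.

(5, 0, R2, (0, 1))
(6, 0, R7, (1,))
(8, 0, R1, (0, 1))

bar 0: v0=A3 v1=A4 downbeat P8
bar 1: v0=F3 v1=D4 downbeat M6
bar 2: v0=G3 v1=D4 downbeat P5
bar 3: v0=F3 v1=A3 downbeat M3
bar 4: v0=G3 v1=E4 downbeat M6
bar 5: v0=A3 v1=A4 downbeat P8
bar 6: v0=G3 v1=B3 downbeat M3
bar 7: v0=B3 v1=G4 downbeat m6
bar 8: v0=A3 v1=A4 downbeat P8
  -> R2 @ bar 5 tick 0 v(0, 1): G3/E4 M6 -> A3/A4 P8 similar
  -> R7 @ bar 6 tick 0 v(1,): F4->B3 leap 6st
  -> R1 @ bar 8 tick 0 v(0, 1): B3/B4 P8 -> A3/A4 P8 similar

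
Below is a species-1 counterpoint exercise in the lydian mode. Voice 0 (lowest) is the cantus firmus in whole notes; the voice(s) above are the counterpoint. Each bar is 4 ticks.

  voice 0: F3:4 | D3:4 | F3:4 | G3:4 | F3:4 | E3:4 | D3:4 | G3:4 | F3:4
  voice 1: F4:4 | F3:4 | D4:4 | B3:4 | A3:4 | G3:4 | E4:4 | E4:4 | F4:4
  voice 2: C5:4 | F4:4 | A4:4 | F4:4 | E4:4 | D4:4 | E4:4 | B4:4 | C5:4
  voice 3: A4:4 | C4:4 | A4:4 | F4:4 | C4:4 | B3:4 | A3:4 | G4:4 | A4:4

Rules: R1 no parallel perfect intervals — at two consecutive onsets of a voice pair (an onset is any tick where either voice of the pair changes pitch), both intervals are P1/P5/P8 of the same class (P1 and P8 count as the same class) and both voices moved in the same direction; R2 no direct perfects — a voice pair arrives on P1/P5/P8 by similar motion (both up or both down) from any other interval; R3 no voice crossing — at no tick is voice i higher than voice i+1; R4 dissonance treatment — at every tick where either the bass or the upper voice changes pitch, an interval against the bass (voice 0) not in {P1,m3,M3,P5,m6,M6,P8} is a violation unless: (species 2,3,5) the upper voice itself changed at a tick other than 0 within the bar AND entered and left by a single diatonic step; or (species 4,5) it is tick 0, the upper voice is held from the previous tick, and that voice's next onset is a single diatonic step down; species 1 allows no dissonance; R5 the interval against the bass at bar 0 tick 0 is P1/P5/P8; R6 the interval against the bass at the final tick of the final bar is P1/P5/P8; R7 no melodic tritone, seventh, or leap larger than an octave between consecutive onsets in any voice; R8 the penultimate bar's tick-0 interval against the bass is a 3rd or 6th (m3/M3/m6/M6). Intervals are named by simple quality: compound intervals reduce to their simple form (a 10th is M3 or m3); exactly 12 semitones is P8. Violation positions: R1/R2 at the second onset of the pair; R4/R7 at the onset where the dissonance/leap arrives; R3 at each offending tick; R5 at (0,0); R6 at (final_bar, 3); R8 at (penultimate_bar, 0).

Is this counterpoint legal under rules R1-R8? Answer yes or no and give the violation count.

No (53 violations)

bar 0: v0=F3 v1=F4 v2=C5 v3=A4 (M3)
bar 1: v0=D3 v1=F3 v2=F4 v3=C4 (m7)
bar 2: v0=F3 v1=D4 v2=A4 v3=A4 (M3)
bar 3: v0=G3 v1=B3 v2=F4 v3=F4 (m7)
bar 4: v0=F3 v1=A3 v2=E4 v3=C4 (P5)
bar 5: v0=E3 v1=G3 v2=D4 v3=B3 (P5)
bar 6: v0=D3 v1=E4 v2=E4 v3=A3 (P5)
bar 7: v0=G3 v1=E4 v2=B4 v3=G4 (P8)
bar 8: v0=F3 v1=F4 v2=C5 v3=A4 (M3)
  R3 @ bar0.0: C5 above A4
  R5 @ bar0.0: opens on M3
  R3 @ bar0.1: C5 above A4
  R3 @ bar0.2: C5 above A4
  R3 @ bar0.3: C5 above A4
  R2 @ bar1.0: F4/C5 P5 -> F3/F4 P8 similar
  R2 @ bar1.0: F4/A4 M3 -> F3/C4 P5 similar
  R3 @ bar1.0: F4 above C4
  R4 @ bar1.0: D3/C4 m7 untreated
  R3 @ bar1.1: F4 above C4
  R3 @ bar1.2: F4 above C4
  R3 @ bar1.3: F4 above C4
  R1 @ bar2.0: F3/C4 P5 -> D4/A4 P5 similar
  R2 @ bar2.0: F3/F4 P8 -> D4/A4 P5 similar
  R2 @ bar2.0: F4/C4 P4 -> A4/A4 P1 similar
  R1 @ bar3.0: A4/A4 P1 -> F4/F4 P1 similar
  R4 @ bar3.0: G3/F4 m7 untreated
  R4 @ bar3.0: G3/F4 m7 untreated
  R2 @ bar4.0: G3/F4 m7 -> F3/C4 P5 similar
  R2 @ bar4.0: B3/F4 TT -> A3/E4 P5 similar
  R3 @ bar4.0: E4 above C4
  R4 @ bar4.0: F3/E4 M7 untreated
  R3 @ bar4.1: E4 above C4
  R3 @ bar4.2: E4 above C4
  R3 @ bar4.3: E4 above C4
  R1 @ bar5.0: F3/C4 P5 -> E3/B3 P5 similar
  R1 @ bar5.0: A3/E4 P5 -> G3/D4 P5 similar
  R3 @ bar5.0: D4 above B3
  R4 @ bar5.0: E3/D4 m7 untreated
  R3 @ bar5.1: D4 above B3
  R3 @ bar5.2: D4 above B3
  R3 @ bar5.3: D4 above B3
  R1 @ bar6.0: E3/B3 P5 -> D3/A3 P5 similar
  R2 @ bar6.0: G3/D4 P5 -> E4/E4 P1 similar
  R3 @ bar6.0: E4 above A3
  R4 @ bar6.0: D3/E4 M2 untreated
  R4 @ bar6.0: D3/E4 M2 untreated
  R3 @ bar6.1: E4 above A3
  R3 @ bar6.2: E4 above A3
  R3 @ bar6.3: E4 above A3
  R2 @ bar7.0: D3/A3 P5 -> G3/G4 P8 similar
  R3 @ bar7.0: B4 above G4
  R7 @ bar7.0: A3->G4 leap 10st
  R8 @ bar7.0: penult P8 not 3rd/6th
  R3 @ bar7.1: B4 above G4
  R3 @ bar7.2: B4 above G4
  R3 @ bar7.3: B4 above G4
  R1 @ bar8.0: E4/B4 P5 -> F4/C5 P5 similar
  R3 @ bar8.0: C5 above A4
  R3 @ bar8.1: C5 above A4
  R3 @ bar8.2: C5 above A4
  R3 @ bar8.3: C5 above A4
  R6 @ bar8.3: closes on M3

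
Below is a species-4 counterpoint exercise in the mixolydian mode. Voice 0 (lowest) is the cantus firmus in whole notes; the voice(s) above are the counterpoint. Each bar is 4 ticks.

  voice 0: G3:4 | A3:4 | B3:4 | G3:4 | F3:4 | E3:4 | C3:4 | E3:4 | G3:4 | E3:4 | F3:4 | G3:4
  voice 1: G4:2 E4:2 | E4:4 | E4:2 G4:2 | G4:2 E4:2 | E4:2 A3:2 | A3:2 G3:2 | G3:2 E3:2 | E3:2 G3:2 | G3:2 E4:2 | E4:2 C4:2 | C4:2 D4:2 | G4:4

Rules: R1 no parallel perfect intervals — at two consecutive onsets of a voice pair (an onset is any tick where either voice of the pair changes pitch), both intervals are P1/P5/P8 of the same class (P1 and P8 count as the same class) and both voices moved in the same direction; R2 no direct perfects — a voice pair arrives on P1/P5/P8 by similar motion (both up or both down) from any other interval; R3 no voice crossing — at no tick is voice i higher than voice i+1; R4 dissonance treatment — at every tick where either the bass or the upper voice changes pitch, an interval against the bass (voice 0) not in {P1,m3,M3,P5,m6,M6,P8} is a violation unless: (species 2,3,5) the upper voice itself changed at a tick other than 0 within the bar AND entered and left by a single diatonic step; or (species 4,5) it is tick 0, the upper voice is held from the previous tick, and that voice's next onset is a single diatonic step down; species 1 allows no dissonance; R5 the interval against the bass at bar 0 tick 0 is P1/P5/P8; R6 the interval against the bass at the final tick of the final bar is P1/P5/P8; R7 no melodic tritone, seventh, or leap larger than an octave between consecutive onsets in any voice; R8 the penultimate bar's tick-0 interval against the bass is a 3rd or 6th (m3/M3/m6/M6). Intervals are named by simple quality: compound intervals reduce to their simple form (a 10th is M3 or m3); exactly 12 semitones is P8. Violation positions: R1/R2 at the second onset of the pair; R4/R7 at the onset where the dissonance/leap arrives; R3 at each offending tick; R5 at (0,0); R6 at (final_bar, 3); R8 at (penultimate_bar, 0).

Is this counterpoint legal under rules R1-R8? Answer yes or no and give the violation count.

bar 0: v0=G3 v1=G4 (P8)
bar 1: v0=A3 v1=E4 (P5)
bar 2: v0=B3 v1=E4 (P4)
bar 3: v0=G3 v1=G4 (P8)
bar 4: v0=F3 v1=E4 (M7)
bar 5: v0=E3 v1=A3 (P4)
bar 6: v0=C3 v1=G3 (P5)
bar 7: v0=E3 v1=E3 (P1)
bar 8: v0=G3 v1=G3 (P1)
bar 9: v0=E3 v1=E4 (P8)
bar 10: v0=F3 v1=C4 (P5)
bar 11: v0=G3 v1=G4 (P8)
  R4 @ bar2.0: B3/E4 P4 untreated
  R4 @ bar4.0: F3/E4 M7 untreated
  R8 @ bar10.0: penult P5 not 3rd/6th
  R2 @ bar11.0: F3/D4 M6 -> G3/G4 P8 similar

No (4 violations)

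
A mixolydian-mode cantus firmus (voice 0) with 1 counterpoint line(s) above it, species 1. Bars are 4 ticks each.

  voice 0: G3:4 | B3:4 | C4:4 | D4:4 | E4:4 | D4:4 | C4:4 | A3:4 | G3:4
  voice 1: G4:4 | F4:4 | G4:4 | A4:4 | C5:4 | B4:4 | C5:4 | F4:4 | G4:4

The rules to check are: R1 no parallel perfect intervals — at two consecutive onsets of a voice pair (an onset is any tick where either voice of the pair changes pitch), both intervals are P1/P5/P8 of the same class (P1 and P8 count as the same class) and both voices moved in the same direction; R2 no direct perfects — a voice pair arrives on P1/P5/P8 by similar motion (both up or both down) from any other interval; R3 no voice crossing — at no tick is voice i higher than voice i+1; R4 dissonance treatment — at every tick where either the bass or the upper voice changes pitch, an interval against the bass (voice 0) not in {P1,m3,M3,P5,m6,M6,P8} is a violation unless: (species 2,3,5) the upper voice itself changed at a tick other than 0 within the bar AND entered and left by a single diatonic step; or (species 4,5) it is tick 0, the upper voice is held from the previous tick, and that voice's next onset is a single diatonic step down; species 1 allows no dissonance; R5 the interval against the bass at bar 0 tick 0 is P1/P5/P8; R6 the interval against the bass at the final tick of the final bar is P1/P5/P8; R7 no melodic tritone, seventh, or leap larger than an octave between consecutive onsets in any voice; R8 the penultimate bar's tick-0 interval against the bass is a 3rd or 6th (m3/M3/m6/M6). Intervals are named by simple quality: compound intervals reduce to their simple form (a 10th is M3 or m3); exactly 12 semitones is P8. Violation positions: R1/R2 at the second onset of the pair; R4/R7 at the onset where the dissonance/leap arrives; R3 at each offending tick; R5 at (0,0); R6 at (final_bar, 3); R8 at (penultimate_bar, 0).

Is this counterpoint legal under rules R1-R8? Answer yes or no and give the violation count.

bar 0: v0=G3 v1=G4 (P8)
bar 1: v0=B3 v1=F4 (TT)
bar 2: v0=C4 v1=G4 (P5)
bar 3: v0=D4 v1=A4 (P5)
bar 4: v0=E4 v1=C5 (m6)
bar 5: v0=D4 v1=B4 (M6)
bar 6: v0=C4 v1=C5 (P8)
bar 7: v0=A3 v1=F4 (m6)
bar 8: v0=G3 v1=G4 (P8)
  R4 @ bar1.0: B3/F4 TT untreated
  R2 @ bar2.0: B3/F4 TT -> C4/G4 P5 similar
  R1 @ bar3.0: C4/G4 P5 -> D4/A4 P5 similar

No (3 violations)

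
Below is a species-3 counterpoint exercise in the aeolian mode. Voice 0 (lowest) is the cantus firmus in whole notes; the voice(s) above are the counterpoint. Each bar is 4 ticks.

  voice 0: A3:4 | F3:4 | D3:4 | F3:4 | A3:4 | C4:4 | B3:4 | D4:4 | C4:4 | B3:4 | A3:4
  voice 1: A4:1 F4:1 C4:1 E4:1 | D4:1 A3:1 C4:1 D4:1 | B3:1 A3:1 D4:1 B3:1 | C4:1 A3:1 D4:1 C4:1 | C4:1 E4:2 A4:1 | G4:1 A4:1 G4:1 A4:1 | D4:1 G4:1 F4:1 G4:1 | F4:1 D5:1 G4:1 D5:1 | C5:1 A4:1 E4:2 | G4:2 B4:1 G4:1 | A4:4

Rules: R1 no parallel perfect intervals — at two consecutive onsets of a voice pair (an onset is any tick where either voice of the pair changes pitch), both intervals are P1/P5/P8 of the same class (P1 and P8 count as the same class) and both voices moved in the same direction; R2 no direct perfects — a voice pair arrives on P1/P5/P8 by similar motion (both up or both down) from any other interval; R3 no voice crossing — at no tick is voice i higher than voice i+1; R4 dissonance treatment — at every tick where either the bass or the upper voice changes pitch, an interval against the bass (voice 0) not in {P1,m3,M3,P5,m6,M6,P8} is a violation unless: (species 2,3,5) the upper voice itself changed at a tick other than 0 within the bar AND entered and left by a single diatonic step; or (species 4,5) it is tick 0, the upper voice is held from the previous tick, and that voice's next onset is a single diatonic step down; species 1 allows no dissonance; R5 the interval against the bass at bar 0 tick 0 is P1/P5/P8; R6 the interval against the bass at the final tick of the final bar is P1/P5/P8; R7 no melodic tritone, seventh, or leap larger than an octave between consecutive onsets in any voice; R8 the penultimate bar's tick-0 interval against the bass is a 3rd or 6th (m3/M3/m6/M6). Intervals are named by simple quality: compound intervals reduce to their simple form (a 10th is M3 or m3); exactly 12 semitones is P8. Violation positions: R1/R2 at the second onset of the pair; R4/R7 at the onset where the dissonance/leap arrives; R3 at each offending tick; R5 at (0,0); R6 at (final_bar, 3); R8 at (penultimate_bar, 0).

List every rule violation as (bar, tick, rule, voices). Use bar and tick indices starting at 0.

(3, 0, R2, (0, 1))
(7, 2, R4, (0, 1))
(8, 0, R1, (0, 1))

bar 0: v0=A3 v1=A4 downbeat P8
bar 1: v0=F3 v1=D4 downbeat M6
bar 2: v0=D3 v1=B3 downbeat M6
bar 3: v0=F3 v1=C4 downbeat P5
bar 4: v0=A3 v1=C4 downbeat m3
bar 5: v0=C4 v1=G4 downbeat P5
bar 6: v0=B3 v1=D4 downbeat m3
bar 7: v0=D4 v1=F4 downbeat m3
bar 8: v0=C4 v1=C5 downbeat P8
bar 9: v0=B3 v1=G4 downbeat m6
bar 10: v0=A3 v1=A4 downbeat P8
  -> R2 @ bar 3 tick 0 v(0, 1): D3/B3 M6 -> F3/C4 P5 similar
  -> R4 @ bar 7 tick 2 v(0, 1): D4/G4 P4 untreated
  -> R1 @ bar 8 tick 0 v(0, 1): D4/D5 P8 -> C4/C5 P8 similar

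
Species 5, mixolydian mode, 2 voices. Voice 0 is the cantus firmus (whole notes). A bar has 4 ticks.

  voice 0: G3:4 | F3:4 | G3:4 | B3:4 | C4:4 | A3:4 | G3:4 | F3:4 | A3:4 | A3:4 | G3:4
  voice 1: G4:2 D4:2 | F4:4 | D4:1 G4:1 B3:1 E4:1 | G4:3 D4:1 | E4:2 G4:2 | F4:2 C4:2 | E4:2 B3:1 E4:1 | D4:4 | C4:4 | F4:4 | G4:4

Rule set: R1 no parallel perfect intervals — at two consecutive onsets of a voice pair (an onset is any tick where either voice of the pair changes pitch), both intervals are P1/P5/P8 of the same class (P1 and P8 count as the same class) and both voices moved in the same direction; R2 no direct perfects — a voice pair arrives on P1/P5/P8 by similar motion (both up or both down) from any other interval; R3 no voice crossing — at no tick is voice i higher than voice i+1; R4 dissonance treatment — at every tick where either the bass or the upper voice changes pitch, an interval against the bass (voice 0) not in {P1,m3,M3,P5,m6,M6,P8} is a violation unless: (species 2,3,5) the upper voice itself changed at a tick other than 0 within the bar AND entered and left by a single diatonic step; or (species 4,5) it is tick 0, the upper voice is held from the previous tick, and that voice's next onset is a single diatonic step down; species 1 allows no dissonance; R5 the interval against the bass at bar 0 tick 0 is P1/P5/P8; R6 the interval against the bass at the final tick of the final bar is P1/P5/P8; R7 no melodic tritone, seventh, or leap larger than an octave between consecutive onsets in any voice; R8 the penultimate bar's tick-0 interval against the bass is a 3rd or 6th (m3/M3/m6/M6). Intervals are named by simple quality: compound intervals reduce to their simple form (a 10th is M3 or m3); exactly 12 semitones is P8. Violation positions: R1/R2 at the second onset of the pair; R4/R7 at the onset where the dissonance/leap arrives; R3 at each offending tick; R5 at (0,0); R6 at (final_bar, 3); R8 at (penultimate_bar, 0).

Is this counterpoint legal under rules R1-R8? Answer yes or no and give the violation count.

Yes (0 violations)

bar 0: v0=G3 v1=G4 (P8)
bar 1: v0=F3 v1=F4 (P8)
bar 2: v0=G3 v1=D4 (P5)
bar 3: v0=B3 v1=G4 (m6)
bar 4: v0=C4 v1=E4 (M3)
bar 5: v0=A3 v1=F4 (m6)
bar 6: v0=G3 v1=E4 (M6)
bar 7: v0=F3 v1=D4 (M6)
bar 8: v0=A3 v1=C4 (m3)
bar 9: v0=A3 v1=F4 (m6)
bar 10: v0=G3 v1=G4 (P8)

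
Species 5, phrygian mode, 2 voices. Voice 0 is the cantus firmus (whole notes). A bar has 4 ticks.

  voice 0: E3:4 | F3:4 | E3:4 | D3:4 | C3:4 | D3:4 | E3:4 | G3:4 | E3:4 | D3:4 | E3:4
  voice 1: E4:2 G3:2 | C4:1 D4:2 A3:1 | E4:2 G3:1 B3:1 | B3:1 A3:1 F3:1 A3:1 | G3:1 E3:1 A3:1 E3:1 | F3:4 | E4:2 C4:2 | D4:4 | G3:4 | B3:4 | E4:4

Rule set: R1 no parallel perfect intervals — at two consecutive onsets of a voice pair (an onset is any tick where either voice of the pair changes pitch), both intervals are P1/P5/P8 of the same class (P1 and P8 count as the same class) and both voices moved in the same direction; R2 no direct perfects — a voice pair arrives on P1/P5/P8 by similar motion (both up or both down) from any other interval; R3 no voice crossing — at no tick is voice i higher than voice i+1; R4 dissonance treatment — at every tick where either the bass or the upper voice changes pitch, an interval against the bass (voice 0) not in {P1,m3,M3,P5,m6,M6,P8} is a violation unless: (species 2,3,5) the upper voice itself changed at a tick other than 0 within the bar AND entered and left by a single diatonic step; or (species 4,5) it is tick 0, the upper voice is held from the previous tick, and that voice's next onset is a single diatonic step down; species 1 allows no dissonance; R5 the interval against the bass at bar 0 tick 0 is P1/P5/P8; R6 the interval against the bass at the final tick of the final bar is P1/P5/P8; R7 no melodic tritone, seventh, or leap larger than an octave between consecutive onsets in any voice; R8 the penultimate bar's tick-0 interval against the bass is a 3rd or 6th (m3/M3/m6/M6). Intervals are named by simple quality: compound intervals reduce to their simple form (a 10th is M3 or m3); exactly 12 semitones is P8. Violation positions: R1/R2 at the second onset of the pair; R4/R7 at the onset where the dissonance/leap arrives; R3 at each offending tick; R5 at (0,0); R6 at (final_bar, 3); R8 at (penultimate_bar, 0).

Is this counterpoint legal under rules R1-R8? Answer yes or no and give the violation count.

bar 0: v0=E3 v1=E4 (P8)
bar 1: v0=F3 v1=C4 (P5)
bar 2: v0=E3 v1=E4 (P8)
bar 3: v0=D3 v1=B3 (M6)
bar 4: v0=C3 v1=G3 (P5)
bar 5: v0=D3 v1=F3 (m3)
bar 6: v0=E3 v1=E4 (P8)
bar 7: v0=G3 v1=D4 (P5)
bar 8: v0=E3 v1=G3 (m3)
bar 9: v0=D3 v1=B3 (M6)
bar 10: v0=E3 v1=E4 (P8)
  R2 @ bar1.0: E3/G3 m3 -> F3/C4 P5 similar
  R1 @ bar4.0: D3/A3 P5 -> C3/G3 P5 similar
  R2 @ bar6.0: D3/F3 m3 -> E3/E4 P8 similar
  R7 @ bar6.0: F3->E4 leap 11st
  R2 @ bar7.0: E3/C4 m6 -> G3/D4 P5 similar
  R2 @ bar10.0: D3/B3 M6 -> E3/E4 P8 similar

No (6 violations)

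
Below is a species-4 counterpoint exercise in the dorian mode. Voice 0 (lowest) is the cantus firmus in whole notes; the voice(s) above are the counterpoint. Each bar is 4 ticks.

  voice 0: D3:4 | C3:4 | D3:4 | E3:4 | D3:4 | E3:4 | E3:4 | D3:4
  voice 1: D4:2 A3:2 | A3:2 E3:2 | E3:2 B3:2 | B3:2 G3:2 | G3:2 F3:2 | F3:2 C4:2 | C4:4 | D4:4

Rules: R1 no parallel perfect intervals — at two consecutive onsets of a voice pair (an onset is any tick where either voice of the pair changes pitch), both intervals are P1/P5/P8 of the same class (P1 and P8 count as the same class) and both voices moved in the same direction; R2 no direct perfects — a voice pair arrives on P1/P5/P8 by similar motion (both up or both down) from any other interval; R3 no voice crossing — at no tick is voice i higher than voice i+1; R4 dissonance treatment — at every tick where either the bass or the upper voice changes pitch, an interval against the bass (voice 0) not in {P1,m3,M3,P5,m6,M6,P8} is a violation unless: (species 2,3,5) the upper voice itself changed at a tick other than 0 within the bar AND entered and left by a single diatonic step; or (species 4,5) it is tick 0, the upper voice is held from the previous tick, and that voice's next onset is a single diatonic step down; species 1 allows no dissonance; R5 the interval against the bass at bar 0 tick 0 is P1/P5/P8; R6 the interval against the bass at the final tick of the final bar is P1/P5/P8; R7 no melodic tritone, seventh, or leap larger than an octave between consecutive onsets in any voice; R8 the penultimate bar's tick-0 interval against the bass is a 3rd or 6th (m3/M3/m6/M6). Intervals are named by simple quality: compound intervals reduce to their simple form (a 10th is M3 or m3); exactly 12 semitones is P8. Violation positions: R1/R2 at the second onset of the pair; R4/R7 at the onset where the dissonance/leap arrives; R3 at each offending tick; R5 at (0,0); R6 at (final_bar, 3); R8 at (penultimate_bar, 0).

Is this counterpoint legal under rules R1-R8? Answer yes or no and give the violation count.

No (2 violations)

bar 0: v0=D3 v1=D4 (P8)
bar 1: v0=C3 v1=A3 (M6)
bar 2: v0=D3 v1=E3 (M2)
bar 3: v0=E3 v1=B3 (P5)
bar 4: v0=D3 v1=G3 (P4)
bar 5: v0=E3 v1=F3 (m2)
bar 6: v0=E3 v1=C4 (m6)
bar 7: v0=D3 v1=D4 (P8)
  R4 @ bar2.0: D3/E3 M2 untreated
  R4 @ bar5.0: E3/F3 m2 untreated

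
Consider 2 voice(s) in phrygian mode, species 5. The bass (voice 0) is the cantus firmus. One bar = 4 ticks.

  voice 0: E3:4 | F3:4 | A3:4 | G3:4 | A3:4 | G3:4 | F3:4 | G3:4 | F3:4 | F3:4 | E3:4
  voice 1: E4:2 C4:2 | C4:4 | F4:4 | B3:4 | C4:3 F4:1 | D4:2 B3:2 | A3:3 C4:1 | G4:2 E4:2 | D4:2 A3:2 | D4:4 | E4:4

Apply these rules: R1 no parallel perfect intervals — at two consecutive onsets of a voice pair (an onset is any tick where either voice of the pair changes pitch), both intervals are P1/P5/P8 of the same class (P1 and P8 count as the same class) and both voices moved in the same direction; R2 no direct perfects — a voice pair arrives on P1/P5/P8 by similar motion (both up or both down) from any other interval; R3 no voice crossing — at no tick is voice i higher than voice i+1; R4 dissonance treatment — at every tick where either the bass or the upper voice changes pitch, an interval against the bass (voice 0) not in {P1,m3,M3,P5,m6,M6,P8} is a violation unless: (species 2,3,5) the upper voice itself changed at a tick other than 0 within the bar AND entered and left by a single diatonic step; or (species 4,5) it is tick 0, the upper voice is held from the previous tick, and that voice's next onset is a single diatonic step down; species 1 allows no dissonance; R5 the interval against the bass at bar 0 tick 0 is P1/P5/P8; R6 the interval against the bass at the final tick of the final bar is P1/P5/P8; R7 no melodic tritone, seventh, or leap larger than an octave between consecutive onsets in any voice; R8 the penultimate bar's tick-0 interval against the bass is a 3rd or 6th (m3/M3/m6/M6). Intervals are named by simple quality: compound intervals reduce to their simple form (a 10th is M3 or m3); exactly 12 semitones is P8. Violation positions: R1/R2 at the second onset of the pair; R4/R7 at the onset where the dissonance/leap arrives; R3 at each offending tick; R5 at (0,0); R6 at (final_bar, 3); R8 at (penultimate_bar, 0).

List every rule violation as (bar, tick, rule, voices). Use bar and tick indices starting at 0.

bar 0: v0=E3 v1=E4 downbeat P8
bar 1: v0=F3 v1=C4 downbeat P5
bar 2: v0=A3 v1=F4 downbeat m6
bar 3: v0=G3 v1=B3 downbeat M3
bar 4: v0=A3 v1=C4 downbeat m3
bar 5: v0=G3 v1=D4 downbeat P5
bar 6: v0=F3 v1=A3 downbeat M3
bar 7: v0=G3 v1=G4 downbeat P8
bar 8: v0=F3 v1=D4 downbeat M6
bar 9: v0=F3 v1=D4 downbeat M6
bar 10: v0=E3 v1=E4 downbeat P8
  -> R7 @ bar 3 tick 0 v(1,): F4->B3 leap 6st
  -> R2 @ bar 5 tick 0 v(0, 1): A3/F4 m6 -> G3/D4 P5 similar
  -> R2 @ bar 7 tick 0 v(0, 1): F3/C4 P5 -> G3/G4 P8 similar

(3, 0, R7, (1,))
(5, 0, R2, (0, 1))
(7, 0, R2, (0, 1))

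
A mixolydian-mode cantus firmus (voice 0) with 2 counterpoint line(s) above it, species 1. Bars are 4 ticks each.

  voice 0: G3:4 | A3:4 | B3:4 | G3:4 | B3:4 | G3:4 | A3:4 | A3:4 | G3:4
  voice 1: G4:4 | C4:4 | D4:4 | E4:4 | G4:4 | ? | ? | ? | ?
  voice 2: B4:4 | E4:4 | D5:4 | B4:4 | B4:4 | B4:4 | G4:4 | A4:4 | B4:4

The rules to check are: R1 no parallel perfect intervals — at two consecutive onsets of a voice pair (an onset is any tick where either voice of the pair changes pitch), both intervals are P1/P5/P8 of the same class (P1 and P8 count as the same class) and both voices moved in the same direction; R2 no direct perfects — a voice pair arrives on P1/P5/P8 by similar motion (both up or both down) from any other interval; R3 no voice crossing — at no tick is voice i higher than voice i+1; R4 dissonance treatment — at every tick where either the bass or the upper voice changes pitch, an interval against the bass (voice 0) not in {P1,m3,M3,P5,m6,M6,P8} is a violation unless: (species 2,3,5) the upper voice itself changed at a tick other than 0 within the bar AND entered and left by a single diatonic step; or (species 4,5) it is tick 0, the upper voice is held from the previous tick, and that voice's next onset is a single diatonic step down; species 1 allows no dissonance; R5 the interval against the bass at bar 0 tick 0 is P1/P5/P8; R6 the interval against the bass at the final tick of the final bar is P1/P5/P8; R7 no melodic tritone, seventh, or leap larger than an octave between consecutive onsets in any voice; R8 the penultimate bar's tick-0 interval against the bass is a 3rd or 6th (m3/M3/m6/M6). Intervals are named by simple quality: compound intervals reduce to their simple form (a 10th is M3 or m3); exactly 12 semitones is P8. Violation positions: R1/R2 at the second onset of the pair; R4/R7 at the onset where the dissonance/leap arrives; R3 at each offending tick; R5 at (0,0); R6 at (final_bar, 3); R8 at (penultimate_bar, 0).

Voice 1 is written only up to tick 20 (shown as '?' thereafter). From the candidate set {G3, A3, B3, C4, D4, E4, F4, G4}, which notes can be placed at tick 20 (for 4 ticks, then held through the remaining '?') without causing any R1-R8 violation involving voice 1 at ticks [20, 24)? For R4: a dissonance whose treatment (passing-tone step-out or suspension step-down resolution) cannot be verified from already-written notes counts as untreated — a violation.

{B3, E4, G4}

G3: violates R2
A3: violates R4,R7
B3: legal
C4: violates R4
D4: violates R2
E4: legal
F4: violates R4
G4: legal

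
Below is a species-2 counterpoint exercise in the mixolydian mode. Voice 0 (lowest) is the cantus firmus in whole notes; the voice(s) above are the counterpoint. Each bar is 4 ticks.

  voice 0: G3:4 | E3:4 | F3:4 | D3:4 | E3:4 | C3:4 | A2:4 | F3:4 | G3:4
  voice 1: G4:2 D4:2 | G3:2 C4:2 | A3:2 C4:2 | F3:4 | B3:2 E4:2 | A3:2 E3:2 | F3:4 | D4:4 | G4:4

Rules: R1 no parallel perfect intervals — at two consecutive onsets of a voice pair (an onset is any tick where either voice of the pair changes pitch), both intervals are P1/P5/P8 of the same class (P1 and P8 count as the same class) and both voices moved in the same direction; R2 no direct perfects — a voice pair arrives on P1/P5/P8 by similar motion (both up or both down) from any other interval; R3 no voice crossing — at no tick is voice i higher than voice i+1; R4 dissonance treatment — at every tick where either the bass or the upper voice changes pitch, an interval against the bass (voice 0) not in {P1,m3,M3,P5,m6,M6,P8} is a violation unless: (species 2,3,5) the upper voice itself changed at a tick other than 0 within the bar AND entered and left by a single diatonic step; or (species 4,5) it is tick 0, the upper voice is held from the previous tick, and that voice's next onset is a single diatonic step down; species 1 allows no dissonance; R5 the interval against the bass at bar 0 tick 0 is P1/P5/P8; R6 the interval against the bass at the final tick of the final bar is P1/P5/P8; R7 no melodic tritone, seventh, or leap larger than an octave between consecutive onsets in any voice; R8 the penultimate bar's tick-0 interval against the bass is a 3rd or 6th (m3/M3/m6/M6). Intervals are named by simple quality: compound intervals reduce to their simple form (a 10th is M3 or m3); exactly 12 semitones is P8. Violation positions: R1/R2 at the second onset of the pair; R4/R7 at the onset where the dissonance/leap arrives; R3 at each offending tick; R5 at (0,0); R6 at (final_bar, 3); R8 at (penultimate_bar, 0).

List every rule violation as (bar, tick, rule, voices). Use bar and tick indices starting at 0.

bar 0: v0=G3 v1=G4 downbeat P8
bar 1: v0=E3 v1=G3 downbeat m3
bar 2: v0=F3 v1=A3 downbeat M3
bar 3: v0=D3 v1=F3 downbeat m3
bar 4: v0=E3 v1=B3 downbeat P5
bar 5: v0=C3 v1=A3 downbeat M6
bar 6: v0=A2 v1=F3 downbeat m6
bar 7: v0=F3 v1=D4 downbeat M6
bar 8: v0=G3 v1=G4 downbeat P8
  -> R2 @ bar 4 tick 0 v(0, 1): D3/F3 m3 -> E3/B3 P5 similar
  -> R7 @ bar 4 tick 0 v(1,): F3->B3 leap 6st
  -> R2 @ bar 8 tick 0 v(0, 1): F3/D4 M6 -> G3/G4 P8 similar

(4, 0, R2, (0, 1))
(4, 0, R7, (1,))
(8, 0, R2, (0, 1))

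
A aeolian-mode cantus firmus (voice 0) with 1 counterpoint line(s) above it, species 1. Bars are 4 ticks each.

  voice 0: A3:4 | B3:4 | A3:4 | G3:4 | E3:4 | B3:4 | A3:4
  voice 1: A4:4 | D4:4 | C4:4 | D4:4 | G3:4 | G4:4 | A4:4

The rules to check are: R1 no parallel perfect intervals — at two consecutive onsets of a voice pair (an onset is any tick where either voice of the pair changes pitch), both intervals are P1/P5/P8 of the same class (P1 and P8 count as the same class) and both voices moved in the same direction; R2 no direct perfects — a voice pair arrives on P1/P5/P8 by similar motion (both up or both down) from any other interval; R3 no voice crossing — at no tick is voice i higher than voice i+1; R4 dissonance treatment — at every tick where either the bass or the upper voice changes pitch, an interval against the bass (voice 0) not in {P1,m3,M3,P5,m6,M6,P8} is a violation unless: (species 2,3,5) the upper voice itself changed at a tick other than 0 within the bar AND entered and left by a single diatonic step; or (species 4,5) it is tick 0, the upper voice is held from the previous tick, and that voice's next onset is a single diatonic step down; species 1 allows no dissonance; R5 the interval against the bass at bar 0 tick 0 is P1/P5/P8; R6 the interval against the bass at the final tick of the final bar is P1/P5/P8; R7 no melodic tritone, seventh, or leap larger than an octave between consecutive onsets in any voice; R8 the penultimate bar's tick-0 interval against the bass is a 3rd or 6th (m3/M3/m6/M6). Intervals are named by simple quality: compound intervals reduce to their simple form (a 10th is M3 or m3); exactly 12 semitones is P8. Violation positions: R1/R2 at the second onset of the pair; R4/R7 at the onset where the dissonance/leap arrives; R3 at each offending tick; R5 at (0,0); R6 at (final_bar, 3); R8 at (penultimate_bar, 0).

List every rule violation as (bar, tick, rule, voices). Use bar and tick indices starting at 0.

No violations across 7 bars (A3..A3 vs A4..A4).

bar 0: v0=A3 v1=A4 downbeat P8
bar 1: v0=B3 v1=D4 downbeat m3
bar 2: v0=A3 v1=C4 downbeat m3
bar 3: v0=G3 v1=D4 downbeat P5
bar 4: v0=E3 v1=G3 downbeat m3
bar 5: v0=B3 v1=G4 downbeat m6
bar 6: v0=A3 v1=A4 downbeat P8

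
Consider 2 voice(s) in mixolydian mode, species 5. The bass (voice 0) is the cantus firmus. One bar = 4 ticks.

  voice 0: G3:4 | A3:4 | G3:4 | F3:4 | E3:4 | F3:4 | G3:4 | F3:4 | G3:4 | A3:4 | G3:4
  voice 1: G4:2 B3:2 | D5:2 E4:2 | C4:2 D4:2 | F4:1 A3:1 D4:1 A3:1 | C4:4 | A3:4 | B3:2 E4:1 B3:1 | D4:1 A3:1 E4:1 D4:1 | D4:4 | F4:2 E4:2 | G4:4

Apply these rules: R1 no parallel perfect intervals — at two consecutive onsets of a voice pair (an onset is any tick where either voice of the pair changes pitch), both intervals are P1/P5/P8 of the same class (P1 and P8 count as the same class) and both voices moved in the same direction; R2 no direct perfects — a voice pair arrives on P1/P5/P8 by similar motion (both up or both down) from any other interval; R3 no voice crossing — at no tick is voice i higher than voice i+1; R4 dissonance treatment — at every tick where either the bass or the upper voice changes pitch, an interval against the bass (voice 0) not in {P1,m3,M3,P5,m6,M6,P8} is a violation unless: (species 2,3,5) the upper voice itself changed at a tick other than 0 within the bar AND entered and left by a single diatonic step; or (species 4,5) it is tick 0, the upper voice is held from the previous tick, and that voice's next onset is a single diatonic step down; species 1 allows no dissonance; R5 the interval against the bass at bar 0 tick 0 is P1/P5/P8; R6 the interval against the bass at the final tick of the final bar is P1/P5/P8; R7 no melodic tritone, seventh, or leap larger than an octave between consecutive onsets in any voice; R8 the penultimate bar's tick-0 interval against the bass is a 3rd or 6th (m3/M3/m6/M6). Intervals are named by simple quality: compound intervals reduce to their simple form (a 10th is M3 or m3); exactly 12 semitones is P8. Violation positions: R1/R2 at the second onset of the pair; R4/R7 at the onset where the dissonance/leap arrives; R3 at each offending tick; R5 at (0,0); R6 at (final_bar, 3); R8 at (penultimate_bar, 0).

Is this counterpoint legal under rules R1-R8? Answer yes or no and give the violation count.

bar 0: v0=G3 v1=G4 (P8)
bar 1: v0=A3 v1=D5 (P4)
bar 2: v0=G3 v1=C4 (P4)
bar 3: v0=F3 v1=F4 (P8)
bar 4: v0=E3 v1=C4 (m6)
bar 5: v0=F3 v1=A3 (M3)
bar 6: v0=G3 v1=B3 (M3)
bar 7: v0=F3 v1=D4 (M6)
bar 8: v0=G3 v1=D4 (P5)
bar 9: v0=A3 v1=F4 (m6)
bar 10: v0=G3 v1=G4 (P8)
  R4 @ bar1.0: A3/D5 P4 untreated
  R7 @ bar1.0: B3->D5 leap 15st
  R7 @ bar1.2: D5->E4 leap 10st
  R4 @ bar2.0: G3/C4 P4 untreated
  R4 @ bar7.2: F3/E4 M7 untreated

No (5 violations)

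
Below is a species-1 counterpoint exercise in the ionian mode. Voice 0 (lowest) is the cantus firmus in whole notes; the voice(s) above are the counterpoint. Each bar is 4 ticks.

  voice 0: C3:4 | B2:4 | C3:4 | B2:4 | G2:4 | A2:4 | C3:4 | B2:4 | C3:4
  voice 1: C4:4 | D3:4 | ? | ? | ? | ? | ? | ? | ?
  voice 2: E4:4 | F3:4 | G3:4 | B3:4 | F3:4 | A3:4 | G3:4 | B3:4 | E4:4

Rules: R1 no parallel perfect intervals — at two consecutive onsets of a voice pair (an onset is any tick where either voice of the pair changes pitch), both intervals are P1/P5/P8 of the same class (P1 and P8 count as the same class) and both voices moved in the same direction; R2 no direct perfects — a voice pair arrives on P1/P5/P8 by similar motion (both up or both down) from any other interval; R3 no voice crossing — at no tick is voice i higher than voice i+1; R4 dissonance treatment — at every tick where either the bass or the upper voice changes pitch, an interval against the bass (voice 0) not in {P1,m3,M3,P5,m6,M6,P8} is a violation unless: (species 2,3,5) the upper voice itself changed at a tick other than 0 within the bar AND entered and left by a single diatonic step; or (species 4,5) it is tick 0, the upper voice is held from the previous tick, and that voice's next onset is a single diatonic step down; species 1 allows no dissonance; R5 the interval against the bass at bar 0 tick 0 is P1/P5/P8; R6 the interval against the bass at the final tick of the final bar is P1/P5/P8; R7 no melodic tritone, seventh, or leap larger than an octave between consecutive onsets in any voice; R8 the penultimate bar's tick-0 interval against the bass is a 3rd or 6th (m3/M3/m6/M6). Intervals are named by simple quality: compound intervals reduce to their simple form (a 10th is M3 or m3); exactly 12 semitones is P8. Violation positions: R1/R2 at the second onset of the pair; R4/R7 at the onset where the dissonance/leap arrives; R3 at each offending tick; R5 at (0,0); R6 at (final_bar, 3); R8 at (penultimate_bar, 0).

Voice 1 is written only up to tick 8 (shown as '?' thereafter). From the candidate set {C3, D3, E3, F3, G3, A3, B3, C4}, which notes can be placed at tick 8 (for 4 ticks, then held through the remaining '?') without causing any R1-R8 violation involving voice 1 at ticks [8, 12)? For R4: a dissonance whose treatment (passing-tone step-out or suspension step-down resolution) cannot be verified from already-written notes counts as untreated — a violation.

{C3, E3}

C3: legal
D3: violates R4
E3: legal
F3: violates R4
G3: violates R2
A3: violates R3
B3: violates R3,R4
C4: violates R2,R3,R7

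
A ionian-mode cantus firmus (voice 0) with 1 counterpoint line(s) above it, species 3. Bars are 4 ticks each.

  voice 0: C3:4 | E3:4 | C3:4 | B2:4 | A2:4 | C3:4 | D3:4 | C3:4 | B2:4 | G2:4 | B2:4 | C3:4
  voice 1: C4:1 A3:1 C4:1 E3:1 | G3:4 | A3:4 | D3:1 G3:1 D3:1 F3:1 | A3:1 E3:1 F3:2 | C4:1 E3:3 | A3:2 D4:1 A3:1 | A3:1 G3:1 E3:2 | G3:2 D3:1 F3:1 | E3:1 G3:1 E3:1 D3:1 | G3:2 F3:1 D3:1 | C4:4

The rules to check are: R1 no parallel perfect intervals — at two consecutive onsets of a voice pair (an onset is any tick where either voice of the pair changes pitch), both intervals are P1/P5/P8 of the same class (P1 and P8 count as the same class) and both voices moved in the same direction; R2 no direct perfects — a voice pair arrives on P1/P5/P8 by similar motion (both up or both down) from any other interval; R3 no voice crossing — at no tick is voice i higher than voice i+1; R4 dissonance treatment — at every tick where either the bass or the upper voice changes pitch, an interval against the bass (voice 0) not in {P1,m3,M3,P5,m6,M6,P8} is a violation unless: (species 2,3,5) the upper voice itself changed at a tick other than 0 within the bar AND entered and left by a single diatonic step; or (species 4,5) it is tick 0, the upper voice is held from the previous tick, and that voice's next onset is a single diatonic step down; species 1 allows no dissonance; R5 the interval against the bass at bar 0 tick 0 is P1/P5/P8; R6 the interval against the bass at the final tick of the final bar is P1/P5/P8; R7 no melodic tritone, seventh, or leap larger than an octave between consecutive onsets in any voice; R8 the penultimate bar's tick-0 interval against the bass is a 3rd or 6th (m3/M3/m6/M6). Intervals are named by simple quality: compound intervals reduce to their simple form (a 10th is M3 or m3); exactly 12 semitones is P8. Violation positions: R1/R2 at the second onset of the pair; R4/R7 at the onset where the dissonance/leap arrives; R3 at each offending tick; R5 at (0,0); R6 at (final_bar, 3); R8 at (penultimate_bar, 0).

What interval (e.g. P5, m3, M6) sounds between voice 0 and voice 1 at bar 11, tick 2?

P8

voice 0=C3 voice 1=C4 -> P8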